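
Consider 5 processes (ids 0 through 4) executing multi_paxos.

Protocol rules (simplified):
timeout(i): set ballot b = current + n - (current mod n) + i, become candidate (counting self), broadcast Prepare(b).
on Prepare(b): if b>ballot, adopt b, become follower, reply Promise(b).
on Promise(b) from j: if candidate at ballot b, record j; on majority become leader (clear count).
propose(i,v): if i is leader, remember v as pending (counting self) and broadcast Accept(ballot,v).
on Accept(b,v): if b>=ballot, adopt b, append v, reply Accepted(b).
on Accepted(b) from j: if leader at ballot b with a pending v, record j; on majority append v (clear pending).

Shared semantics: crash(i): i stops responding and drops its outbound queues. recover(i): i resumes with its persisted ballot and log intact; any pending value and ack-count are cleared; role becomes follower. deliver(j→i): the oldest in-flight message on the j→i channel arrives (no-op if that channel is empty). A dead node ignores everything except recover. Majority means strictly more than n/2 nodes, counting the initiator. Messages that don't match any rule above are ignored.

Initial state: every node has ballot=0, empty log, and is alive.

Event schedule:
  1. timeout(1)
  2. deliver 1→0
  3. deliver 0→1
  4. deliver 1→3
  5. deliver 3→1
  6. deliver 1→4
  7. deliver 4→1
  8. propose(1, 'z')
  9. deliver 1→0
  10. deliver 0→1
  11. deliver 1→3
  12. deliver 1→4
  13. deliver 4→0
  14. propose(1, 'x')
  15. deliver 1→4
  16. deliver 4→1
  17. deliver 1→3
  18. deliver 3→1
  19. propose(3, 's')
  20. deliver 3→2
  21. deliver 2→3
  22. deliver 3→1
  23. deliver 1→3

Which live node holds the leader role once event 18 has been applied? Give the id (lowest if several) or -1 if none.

1

[1] timeout(1) → N1(cand b6 [-])
[2] deliver 1→0 → N0(foll b6 [-])
[3] deliver 0→1 → ∅
[4] deliver 1→3 → N3(foll b6 [-])
[5] deliver 3→1 → N1(lead b6 [-])
[6] deliver 1→4 → N4(foll b6 [-])
[7] deliver 4→1 → ∅
[8] propose(1,'z') → ∅
[9] deliver 1→0 → N0(foll b6 [z])
[10] deliver 0→1 → ∅
[11] deliver 1→3 → N3(foll b6 [z])
[12] deliver 1→4 → N4(foll b6 [z])
[13] deliver 4→0 → ∅
[14] propose(1,'x') → ∅
[15] deliver 1→4 → N4(foll b6 [z,x])
[16] deliver 4→1 → ∅
[17] deliver 1→3 → N3(foll b6 [z,x])
[18] deliver 3→1 → N1(lead b6 [x])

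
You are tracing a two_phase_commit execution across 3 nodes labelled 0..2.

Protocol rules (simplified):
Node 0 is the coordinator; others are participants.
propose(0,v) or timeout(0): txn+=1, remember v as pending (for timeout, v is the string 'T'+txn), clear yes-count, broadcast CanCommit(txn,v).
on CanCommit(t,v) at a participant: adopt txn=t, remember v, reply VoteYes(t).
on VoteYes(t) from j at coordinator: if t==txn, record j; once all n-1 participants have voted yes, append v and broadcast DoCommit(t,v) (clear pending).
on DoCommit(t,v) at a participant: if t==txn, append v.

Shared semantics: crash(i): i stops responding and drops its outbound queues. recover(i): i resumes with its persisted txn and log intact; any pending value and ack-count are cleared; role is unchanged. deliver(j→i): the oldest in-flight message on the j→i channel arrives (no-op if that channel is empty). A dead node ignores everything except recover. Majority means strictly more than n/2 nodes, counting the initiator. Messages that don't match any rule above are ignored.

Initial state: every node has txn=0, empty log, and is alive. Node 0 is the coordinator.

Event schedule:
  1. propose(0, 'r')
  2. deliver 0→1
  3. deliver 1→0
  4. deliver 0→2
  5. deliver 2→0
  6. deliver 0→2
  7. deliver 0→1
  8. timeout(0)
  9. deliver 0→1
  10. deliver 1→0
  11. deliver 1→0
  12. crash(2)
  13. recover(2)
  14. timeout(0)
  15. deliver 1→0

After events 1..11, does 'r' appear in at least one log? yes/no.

yes

step 1 propose(0,'r'): 0={coor,t=1,log=-}
step 2 deliver 0→1: 1={part,t=1,log=-}
step 3 deliver 1→0: —
step 4 deliver 0→2: 2={part,t=1,log=-}
step 5 deliver 2→0: 0={coor,t=1,log=r}
step 6 deliver 0→2: 2={part,t=1,log=r}
step 7 deliver 0→1: 1={part,t=1,log=r}
step 8 timeout(0): 0={coor,t=2,log=r}
step 9 deliver 0→1: 1={part,t=2,log=r}
step 10 deliver 1→0: —
step 11 deliver 1→0: —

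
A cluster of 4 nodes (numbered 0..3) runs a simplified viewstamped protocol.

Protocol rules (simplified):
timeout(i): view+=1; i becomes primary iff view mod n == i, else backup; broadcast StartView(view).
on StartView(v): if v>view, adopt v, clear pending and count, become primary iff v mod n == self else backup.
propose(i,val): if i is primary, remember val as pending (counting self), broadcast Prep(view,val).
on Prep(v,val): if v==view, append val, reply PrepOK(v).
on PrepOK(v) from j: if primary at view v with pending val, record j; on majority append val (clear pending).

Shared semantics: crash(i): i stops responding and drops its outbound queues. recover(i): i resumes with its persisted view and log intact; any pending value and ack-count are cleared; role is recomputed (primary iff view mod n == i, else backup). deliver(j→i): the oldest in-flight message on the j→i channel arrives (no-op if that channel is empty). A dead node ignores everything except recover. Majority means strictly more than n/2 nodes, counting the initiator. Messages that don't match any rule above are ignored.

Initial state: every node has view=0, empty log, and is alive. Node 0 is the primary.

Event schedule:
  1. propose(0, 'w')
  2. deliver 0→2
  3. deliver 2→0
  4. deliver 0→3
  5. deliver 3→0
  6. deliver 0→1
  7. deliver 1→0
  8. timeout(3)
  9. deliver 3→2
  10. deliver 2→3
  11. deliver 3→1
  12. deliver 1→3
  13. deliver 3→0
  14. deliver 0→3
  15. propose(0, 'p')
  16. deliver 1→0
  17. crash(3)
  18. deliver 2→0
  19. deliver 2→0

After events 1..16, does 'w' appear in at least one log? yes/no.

yes

step 1 propose(0,'w'): —
step 2 deliver 0→2: 2={back,v=0,log=w}
step 3 deliver 2→0: —
step 4 deliver 0→3: 3={back,v=0,log=w}
step 5 deliver 3→0: 0={prim,v=0,log=w}
step 6 deliver 0→1: 1={back,v=0,log=w}
step 7 deliver 1→0: —
step 8 timeout(3): 3={back,v=1,log=w}
step 9 deliver 3→2: 2={back,v=1,log=w}
step 10 deliver 2→3: —
step 11 deliver 3→1: 1={prim,v=1,log=w}
step 12 deliver 1→3: —
step 13 deliver 3→0: 0={back,v=1,log=w}
step 14 deliver 0→3: —
step 15 propose(0,'p'): —
step 16 deliver 1→0: —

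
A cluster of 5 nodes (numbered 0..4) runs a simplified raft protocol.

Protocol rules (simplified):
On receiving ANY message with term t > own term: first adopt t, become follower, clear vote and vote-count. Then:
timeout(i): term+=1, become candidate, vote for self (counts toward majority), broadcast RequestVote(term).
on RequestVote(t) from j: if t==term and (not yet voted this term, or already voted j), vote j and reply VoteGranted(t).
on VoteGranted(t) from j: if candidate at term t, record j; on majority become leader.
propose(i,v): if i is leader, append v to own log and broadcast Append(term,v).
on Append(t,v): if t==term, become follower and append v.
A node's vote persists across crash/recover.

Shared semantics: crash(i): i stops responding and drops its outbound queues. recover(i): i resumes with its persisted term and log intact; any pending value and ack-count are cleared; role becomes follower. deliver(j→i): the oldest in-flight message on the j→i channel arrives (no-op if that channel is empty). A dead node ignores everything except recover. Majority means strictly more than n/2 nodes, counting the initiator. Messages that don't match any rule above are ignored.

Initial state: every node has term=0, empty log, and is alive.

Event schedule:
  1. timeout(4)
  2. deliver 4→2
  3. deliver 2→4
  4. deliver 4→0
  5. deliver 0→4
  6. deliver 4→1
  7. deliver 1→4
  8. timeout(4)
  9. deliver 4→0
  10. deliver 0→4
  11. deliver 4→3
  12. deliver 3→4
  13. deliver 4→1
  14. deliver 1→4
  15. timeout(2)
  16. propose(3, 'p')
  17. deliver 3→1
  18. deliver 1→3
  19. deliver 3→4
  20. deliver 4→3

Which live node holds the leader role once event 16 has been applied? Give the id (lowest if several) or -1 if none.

4

[1] timeout(4) → N4(cand t1 [-])
[2] deliver 4→2 → N2(foll t1 [-])
[3] deliver 2→4 → ∅
[4] deliver 4→0 → N0(foll t1 [-])
[5] deliver 0→4 → N4(lead t1 [-])
[6] deliver 4→1 → N1(foll t1 [-])
[7] deliver 1→4 → ∅
[8] timeout(4) → N4(cand t2 [-])
[9] deliver 4→0 → N0(foll t2 [-])
[10] deliver 0→4 → ∅
[11] deliver 4→3 → N3(foll t1 [-])
[12] deliver 3→4 → ∅
[13] deliver 4→1 → N1(foll t2 [-])
[14] deliver 1→4 → N4(lead t2 [-])
[15] timeout(2) → N2(cand t2 [-])
[16] propose(3,'p') → ∅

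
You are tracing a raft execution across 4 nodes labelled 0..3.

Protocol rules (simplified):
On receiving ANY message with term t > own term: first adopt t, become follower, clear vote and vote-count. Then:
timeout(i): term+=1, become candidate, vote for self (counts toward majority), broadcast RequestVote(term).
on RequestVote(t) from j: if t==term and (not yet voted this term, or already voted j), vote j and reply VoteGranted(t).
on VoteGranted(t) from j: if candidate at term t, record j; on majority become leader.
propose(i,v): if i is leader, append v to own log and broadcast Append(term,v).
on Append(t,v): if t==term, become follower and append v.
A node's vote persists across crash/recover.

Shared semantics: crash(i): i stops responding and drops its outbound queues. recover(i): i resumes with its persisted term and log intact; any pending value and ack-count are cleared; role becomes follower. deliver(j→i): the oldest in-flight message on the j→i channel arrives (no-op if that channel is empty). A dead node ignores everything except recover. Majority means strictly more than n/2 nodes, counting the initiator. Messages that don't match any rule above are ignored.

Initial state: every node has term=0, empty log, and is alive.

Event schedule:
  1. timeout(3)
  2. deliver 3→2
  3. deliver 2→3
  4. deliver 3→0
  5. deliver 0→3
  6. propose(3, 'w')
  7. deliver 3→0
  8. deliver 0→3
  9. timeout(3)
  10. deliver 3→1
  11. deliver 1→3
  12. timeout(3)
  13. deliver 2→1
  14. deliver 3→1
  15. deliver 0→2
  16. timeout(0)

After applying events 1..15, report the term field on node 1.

1

after 1 — timeout(3): n3:cand/t1/[-]
after 2 — deliver 3→2: n2:foll/t1/[-]
after 3 — deliver 2→3: ·
after 4 — deliver 3→0: n0:foll/t1/[-]
after 5 — deliver 0→3: n3:lead/t1/[-]
after 6 — propose(3,'w'): n3:lead/t1/[w]
after 7 — deliver 3→0: n0:foll/t1/[w]
after 8 — deliver 0→3: ·
after 9 — timeout(3): n3:cand/t2/[w]
after 10 — deliver 3→1: n1:foll/t1/[-]
after 11 — deliver 1→3: ·
after 12 — timeout(3): n3:cand/t3/[w]
after 13 — deliver 2→1: ·
after 14 — deliver 3→1: n1:foll/t1/[w]
after 15 — deliver 0→2: ·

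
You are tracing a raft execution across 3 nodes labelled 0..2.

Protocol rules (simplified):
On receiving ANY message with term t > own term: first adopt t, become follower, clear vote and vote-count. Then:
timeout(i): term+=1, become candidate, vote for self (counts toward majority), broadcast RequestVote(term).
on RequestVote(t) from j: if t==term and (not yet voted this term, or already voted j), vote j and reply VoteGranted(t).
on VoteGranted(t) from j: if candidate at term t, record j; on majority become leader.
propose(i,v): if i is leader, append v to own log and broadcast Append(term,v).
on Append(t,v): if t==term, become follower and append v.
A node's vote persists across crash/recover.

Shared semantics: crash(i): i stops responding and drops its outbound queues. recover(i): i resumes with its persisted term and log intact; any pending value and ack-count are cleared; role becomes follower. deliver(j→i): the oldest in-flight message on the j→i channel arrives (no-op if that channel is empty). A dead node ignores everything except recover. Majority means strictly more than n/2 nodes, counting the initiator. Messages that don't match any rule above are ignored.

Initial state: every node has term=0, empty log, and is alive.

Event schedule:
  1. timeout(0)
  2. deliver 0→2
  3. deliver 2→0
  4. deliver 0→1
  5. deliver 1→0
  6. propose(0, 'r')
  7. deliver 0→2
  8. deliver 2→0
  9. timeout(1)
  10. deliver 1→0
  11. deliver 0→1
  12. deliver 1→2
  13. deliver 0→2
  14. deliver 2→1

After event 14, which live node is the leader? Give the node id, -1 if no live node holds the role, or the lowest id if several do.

1

[1] timeout(0) → N0(cand t1 [-])
[2] deliver 0→2 → N2(foll t1 [-])
[3] deliver 2→0 → N0(lead t1 [-])
[4] deliver 0→1 → N1(foll t1 [-])
[5] deliver 1→0 → ∅
[6] propose(0,'r') → N0(lead t1 [r])
[7] deliver 0→2 → N2(foll t1 [r])
[8] deliver 2→0 → ∅
[9] timeout(1) → N1(cand t2 [-])
[10] deliver 1→0 → N0(foll t2 [r])
[11] deliver 0→1 → ∅
[12] deliver 1→2 → N2(foll t2 [r])
[13] deliver 0→2 → ∅
[14] deliver 2→1 → N1(lead t2 [-])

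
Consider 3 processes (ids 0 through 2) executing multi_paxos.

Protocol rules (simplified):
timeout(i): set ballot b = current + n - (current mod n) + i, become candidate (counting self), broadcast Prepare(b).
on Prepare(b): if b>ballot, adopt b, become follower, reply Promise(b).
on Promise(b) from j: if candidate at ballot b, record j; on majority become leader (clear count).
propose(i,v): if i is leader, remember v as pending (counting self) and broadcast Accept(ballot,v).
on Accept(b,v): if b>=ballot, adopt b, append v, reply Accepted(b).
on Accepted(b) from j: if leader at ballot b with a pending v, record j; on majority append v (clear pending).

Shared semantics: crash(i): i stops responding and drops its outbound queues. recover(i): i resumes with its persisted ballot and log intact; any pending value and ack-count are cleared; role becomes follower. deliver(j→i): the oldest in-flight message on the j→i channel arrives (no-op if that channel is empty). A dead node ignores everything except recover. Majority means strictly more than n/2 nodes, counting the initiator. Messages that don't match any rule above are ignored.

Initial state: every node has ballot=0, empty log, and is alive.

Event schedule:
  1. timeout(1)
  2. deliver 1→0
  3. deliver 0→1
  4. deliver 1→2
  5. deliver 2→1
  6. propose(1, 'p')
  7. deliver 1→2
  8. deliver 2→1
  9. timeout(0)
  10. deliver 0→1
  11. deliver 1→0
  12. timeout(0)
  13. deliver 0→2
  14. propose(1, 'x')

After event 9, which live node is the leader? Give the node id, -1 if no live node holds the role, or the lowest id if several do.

1

e1 timeout(1): 1[cand,b=4,-]
e2 deliver 1→0: 0[foll,b=4,-]
e3 deliver 0→1: 1[lead,b=4,-]
e4 deliver 1→2: 2[foll,b=4,-]
e5 deliver 2→1: ·
e6 propose(1,'p'): ·
e7 deliver 1→2: 2[foll,b=4,p]
e8 deliver 2→1: 1[lead,b=4,p]
e9 timeout(0): 0[cand,b=6,-]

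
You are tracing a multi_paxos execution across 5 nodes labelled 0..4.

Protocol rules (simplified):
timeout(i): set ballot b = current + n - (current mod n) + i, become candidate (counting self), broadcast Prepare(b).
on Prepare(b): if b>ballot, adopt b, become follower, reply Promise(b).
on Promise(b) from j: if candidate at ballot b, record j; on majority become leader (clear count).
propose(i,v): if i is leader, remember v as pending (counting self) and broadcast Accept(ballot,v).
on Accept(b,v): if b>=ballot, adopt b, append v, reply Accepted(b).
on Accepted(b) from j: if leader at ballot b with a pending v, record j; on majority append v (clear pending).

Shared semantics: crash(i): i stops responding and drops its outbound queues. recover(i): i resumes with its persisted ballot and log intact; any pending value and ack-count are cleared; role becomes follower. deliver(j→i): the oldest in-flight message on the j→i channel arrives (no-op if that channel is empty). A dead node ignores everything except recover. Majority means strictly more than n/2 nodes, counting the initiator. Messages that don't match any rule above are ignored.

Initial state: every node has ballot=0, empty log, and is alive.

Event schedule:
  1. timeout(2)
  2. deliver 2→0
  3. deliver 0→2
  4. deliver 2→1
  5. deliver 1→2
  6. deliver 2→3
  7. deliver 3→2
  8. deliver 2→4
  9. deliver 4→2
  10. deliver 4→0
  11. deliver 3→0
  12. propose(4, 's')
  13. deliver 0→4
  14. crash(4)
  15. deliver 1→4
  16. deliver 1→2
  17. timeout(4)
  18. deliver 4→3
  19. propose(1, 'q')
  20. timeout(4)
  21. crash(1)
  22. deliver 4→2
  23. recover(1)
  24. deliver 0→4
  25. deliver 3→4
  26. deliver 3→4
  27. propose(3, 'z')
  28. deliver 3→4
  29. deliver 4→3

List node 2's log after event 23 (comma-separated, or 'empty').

empty

[1] timeout(2) → N2(cand b7 [-])
[2] deliver 2→0 → N0(foll b7 [-])
[3] deliver 0→2 → ∅
[4] deliver 2→1 → N1(foll b7 [-])
[5] deliver 1→2 → N2(lead b7 [-])
[6] deliver 2→3 → N3(foll b7 [-])
[7] deliver 3→2 → ∅
[8] deliver 2→4 → N4(foll b7 [-])
[9] deliver 4→2 → ∅
[10] deliver 4→0 → ∅
[11] deliver 3→0 → ∅
[12] propose(4,'s') → ∅
[13] deliver 0→4 → ∅
[14] crash(4) → N4(✗foll b7 [-])
[15] deliver 1→4 → ∅
[16] deliver 1→2 → ∅
[17] timeout(4) → ∅
[18] deliver 4→3 → ∅
[19] propose(1,'q') → ∅
[20] timeout(4) → ∅
[21] crash(1) → N1(✗foll b7 [-])
[22] deliver 4→2 → ∅
[23] recover(1) → N1(foll b7 [-])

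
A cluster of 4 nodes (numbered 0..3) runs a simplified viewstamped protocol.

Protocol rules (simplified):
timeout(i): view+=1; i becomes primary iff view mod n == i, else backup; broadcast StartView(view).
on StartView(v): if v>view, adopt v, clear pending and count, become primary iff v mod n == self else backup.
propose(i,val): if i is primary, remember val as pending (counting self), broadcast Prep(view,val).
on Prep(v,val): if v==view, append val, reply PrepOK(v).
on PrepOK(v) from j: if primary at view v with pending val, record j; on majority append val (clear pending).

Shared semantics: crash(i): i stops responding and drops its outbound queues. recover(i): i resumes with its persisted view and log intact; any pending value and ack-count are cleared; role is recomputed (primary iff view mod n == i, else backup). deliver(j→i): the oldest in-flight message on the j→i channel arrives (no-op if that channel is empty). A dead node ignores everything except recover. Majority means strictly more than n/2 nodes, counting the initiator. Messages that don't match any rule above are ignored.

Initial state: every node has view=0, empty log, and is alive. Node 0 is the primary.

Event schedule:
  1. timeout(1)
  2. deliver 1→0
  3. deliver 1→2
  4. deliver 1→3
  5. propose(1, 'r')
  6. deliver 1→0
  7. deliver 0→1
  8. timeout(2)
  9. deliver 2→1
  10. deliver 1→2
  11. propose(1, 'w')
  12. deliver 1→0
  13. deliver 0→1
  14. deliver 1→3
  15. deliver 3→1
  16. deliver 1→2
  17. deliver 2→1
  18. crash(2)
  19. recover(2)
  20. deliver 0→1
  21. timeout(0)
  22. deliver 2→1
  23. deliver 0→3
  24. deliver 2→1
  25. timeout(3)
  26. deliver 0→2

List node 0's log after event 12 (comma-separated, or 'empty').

r

step 1 timeout(1): 1={prim,v=1,log=-}
step 2 deliver 1→0: 0={back,v=1,log=-}
step 3 deliver 1→2: 2={back,v=1,log=-}
step 4 deliver 1→3: 3={back,v=1,log=-}
step 5 propose(1,'r'): —
step 6 deliver 1→0: 0={back,v=1,log=r}
step 7 deliver 0→1: —
step 8 timeout(2): 2={prim,v=2,log=-}
step 9 deliver 2→1: 1={back,v=2,log=-}
step 10 deliver 1→2: —
step 11 propose(1,'w'): —
step 12 deliver 1→0: —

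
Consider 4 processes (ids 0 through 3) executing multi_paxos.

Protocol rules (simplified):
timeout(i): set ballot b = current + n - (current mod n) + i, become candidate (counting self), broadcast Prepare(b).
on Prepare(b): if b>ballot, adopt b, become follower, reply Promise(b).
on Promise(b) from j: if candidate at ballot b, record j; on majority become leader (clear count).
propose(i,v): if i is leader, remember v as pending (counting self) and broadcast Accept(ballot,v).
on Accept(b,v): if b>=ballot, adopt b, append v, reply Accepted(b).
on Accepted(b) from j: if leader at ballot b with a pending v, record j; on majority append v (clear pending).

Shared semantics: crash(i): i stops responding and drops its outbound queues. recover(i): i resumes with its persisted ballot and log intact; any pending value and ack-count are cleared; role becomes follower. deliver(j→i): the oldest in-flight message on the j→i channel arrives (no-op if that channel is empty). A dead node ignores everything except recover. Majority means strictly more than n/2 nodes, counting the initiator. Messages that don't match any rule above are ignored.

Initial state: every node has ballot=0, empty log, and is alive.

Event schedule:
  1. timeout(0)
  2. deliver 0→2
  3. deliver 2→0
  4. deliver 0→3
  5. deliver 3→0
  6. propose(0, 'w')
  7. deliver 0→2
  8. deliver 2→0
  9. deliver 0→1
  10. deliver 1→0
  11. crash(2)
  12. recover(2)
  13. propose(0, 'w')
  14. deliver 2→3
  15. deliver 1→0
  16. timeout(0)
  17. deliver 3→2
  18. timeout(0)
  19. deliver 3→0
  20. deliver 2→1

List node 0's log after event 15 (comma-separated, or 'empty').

1. timeout(0):  <0:cand b4 ->
2. deliver 0→2:  <2:foll b4 ->
3. deliver 2→0:  nop
4. deliver 0→3:  <3:foll b4 ->
5. deliver 3→0:  <0:lead b4 ->
6. propose(0,'w'):  nop
7. deliver 0→2:  <2:foll b4 w>
8. deliver 2→0:  nop
9. deliver 0→1:  <1:foll b4 ->
10. deliver 1→0:  nop
11. crash(2):  <2:✗foll b4 w>
12. recover(2):  <2:foll b4 w>
13. propose(0,'w'):  nop
14. deliver 2→3:  nop
15. deliver 1→0:  nop

empty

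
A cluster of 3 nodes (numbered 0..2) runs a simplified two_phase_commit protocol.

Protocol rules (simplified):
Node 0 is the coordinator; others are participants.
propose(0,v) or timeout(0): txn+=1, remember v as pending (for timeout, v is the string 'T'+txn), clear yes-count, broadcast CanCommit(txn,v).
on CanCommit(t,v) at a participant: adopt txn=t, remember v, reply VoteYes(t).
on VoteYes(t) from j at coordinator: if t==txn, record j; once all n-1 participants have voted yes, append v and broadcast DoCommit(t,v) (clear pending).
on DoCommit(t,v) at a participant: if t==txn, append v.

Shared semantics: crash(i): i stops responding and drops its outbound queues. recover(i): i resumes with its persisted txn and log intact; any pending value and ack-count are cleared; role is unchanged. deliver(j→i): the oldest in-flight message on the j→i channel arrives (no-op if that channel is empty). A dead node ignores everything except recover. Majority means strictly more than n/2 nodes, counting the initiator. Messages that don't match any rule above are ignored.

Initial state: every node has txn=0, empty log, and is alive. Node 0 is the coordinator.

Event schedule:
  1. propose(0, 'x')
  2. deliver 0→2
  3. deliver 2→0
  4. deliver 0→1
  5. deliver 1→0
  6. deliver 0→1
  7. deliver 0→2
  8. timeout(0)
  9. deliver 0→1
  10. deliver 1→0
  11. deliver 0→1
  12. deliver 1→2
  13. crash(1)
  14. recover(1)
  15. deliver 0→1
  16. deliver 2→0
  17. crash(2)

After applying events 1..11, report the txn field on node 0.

2

after 1 — propose(0,'x'): n0:coor/t1/[-]
after 2 — deliver 0→2: n2:part/t1/[-]
after 3 — deliver 2→0: ·
after 4 — deliver 0→1: n1:part/t1/[-]
after 5 — deliver 1→0: n0:coor/t1/[x]
after 6 — deliver 0→1: n1:part/t1/[x]
after 7 — deliver 0→2: n2:part/t1/[x]
after 8 — timeout(0): n0:coor/t2/[x]
after 9 — deliver 0→1: n1:part/t2/[x]
after 10 — deliver 1→0: ·
after 11 — deliver 0→1: ·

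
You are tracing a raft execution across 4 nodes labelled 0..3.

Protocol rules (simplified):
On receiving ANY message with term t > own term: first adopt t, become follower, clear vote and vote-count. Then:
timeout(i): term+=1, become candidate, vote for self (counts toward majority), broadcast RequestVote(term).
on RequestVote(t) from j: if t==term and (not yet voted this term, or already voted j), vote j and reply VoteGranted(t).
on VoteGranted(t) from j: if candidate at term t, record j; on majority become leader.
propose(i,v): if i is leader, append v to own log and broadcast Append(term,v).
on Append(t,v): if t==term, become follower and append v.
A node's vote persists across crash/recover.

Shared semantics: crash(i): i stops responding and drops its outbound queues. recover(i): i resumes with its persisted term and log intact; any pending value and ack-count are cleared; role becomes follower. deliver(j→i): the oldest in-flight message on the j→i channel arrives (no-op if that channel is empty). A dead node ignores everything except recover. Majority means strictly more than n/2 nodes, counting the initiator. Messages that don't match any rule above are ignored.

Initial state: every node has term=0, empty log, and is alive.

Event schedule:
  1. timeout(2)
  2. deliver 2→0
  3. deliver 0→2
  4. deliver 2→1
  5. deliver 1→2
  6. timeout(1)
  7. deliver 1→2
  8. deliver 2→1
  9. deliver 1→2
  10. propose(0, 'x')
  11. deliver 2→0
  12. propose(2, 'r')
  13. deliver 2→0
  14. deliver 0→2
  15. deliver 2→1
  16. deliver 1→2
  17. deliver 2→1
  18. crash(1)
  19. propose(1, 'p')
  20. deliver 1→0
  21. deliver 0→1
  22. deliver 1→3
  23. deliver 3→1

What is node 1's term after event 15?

2

1. timeout(2):  <2:cand t1 ->
2. deliver 2→0:  <0:foll t1 ->
3. deliver 0→2:  nop
4. deliver 2→1:  <1:foll t1 ->
5. deliver 1→2:  <2:lead t1 ->
6. timeout(1):  <1:cand t2 ->
7. deliver 1→2:  <2:foll t2 ->
8. deliver 2→1:  nop
9. deliver 1→2:  nop
10. propose(0,'x'):  nop
11. deliver 2→0:  nop
12. propose(2,'r'):  nop
13. deliver 2→0:  nop
14. deliver 0→2:  nop
15. deliver 2→1:  nop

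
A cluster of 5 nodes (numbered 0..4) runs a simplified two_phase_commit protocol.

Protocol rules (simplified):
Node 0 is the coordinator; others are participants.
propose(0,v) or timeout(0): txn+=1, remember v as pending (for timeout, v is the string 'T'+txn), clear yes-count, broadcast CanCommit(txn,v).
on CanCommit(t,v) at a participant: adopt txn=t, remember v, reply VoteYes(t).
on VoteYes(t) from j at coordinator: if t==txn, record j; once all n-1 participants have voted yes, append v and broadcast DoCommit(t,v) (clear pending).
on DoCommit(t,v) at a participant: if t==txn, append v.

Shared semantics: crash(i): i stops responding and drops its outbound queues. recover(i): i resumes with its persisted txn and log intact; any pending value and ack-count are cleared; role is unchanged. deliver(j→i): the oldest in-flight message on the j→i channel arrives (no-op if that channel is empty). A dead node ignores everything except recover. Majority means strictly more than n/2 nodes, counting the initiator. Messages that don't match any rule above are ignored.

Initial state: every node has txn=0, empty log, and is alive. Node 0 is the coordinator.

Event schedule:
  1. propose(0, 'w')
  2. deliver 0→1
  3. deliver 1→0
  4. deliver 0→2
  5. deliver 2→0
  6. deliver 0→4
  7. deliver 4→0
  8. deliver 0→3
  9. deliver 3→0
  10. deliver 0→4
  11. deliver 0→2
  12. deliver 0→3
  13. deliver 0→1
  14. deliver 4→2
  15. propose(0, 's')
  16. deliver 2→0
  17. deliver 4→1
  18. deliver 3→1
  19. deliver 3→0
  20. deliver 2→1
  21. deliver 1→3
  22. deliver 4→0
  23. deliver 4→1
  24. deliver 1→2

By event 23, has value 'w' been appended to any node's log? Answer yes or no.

e1 propose(0,'w'): 0[coor,t=1,-]
e2 deliver 0→1: 1[part,t=1,-]
e3 deliver 1→0: ·
e4 deliver 0→2: 2[part,t=1,-]
e5 deliver 2→0: ·
e6 deliver 0→4: 4[part,t=1,-]
e7 deliver 4→0: ·
e8 deliver 0→3: 3[part,t=1,-]
e9 deliver 3→0: 0[coor,t=1,w]
e10 deliver 0→4: 4[part,t=1,w]
e11 deliver 0→2: 2[part,t=1,w]
e12 deliver 0→3: 3[part,t=1,w]
e13 deliver 0→1: 1[part,t=1,w]
e14 deliver 4→2: ·
e15 propose(0,'s'): 0[coor,t=2,w]
e16 deliver 2→0: ·
e17 deliver 4→1: ·
e18 deliver 3→1: ·
e19 deliver 3→0: ·
e20 deliver 2→1: ·
e21 deliver 1→3: ·
e22 deliver 4→0: ·
e23 deliver 4→1: ·

yes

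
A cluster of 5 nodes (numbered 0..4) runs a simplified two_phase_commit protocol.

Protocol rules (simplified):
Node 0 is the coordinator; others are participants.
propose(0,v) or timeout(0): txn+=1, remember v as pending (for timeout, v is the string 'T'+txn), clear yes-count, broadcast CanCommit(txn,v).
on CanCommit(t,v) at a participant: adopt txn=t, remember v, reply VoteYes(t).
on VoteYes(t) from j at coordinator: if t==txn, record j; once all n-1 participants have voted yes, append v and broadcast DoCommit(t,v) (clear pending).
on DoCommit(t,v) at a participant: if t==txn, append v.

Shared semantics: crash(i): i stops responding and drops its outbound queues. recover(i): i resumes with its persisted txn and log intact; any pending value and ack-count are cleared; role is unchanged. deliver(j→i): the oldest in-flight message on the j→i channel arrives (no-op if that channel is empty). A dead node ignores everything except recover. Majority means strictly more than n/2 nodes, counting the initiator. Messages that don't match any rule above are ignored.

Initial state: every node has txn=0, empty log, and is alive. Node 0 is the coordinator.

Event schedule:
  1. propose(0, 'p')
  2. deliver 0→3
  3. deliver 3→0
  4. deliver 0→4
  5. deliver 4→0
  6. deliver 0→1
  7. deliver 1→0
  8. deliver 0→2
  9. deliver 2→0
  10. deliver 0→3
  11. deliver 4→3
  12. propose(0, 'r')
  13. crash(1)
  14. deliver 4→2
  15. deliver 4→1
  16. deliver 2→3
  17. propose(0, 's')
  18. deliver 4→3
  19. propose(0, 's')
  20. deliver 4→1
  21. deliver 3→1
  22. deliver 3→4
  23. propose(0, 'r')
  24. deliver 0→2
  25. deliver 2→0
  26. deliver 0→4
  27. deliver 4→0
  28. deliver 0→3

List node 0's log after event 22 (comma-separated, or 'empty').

p

1. propose(0,'p'):  <0:coor t1 ->
2. deliver 0→3:  <3:part t1 ->
3. deliver 3→0:  nop
4. deliver 0→4:  <4:part t1 ->
5. deliver 4→0:  nop
6. deliver 0→1:  <1:part t1 ->
7. deliver 1→0:  nop
8. deliver 0→2:  <2:part t1 ->
9. deliver 2→0:  <0:coor t1 p>
10. deliver 0→3:  <3:part t1 p>
11. deliver 4→3:  nop
12. propose(0,'r'):  <0:coor t2 p>
13. crash(1):  <1:✗part t1 ->
14. deliver 4→2:  nop
15. deliver 4→1:  nop
16. deliver 2→3:  nop
17. propose(0,'s'):  <0:coor t3 p>
18. deliver 4→3:  nop
19. propose(0,'s'):  <0:coor t4 p>
20. deliver 4→1:  nop
21. deliver 3→1:  nop
22. deliver 3→4:  nop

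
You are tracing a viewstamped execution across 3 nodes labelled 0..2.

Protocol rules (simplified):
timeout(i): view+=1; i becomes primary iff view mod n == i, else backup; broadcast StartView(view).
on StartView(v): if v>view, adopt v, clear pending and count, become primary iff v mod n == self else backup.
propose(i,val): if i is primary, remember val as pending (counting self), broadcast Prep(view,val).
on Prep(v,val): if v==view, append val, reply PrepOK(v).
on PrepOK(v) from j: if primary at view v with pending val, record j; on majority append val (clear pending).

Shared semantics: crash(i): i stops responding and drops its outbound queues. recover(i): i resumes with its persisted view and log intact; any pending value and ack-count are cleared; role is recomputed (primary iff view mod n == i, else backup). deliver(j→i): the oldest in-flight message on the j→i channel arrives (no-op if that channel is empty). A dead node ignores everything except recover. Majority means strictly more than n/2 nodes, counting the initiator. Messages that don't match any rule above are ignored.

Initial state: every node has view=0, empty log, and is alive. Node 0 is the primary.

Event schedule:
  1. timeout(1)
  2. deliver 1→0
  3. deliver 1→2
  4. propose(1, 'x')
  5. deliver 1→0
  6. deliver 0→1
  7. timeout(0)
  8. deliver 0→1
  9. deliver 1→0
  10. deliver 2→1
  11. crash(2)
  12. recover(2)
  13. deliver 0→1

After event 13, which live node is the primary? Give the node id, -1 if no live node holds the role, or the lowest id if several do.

1. timeout(1):  <1:prim v1 ->
2. deliver 1→0:  <0:back v1 ->
3. deliver 1→2:  <2:back v1 ->
4. propose(1,'x'):  nop
5. deliver 1→0:  <0:back v1 x>
6. deliver 0→1:  <1:prim v1 x>
7. timeout(0):  <0:back v2 x>
8. deliver 0→1:  <1:back v2 x>
9. deliver 1→0:  nop
10. deliver 2→1:  nop
11. crash(2):  <2:✗back v1 ->
12. recover(2):  <2:back v1 ->
13. deliver 0→1:  nop

-1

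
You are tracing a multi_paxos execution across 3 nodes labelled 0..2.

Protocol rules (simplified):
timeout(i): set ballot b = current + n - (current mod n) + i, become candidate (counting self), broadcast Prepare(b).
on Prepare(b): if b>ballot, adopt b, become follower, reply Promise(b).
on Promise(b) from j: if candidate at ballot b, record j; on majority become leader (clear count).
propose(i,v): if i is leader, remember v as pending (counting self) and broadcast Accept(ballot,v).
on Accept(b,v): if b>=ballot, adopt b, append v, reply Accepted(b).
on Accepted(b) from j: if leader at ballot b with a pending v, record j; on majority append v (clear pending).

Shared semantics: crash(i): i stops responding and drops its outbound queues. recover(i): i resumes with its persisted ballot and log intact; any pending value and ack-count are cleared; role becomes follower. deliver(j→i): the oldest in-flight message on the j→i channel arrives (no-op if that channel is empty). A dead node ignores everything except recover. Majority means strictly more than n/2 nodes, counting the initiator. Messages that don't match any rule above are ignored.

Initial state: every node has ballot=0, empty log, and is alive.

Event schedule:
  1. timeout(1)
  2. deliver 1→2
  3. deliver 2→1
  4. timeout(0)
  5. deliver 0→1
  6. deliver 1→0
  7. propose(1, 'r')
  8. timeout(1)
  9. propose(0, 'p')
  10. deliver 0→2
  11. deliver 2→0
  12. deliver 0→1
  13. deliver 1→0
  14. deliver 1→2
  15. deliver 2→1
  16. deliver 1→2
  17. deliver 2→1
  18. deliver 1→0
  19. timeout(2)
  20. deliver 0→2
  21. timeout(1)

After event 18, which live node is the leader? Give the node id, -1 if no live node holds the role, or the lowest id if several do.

e1 timeout(1): 1[cand,b=4,-]
e2 deliver 1→2: 2[foll,b=4,-]
e3 deliver 2→1: 1[lead,b=4,-]
e4 timeout(0): 0[cand,b=3,-]
e5 deliver 0→1: ·
e6 deliver 1→0: 0[foll,b=4,-]
e7 propose(1,'r'): ·
e8 timeout(1): 1[cand,b=7,-]
e9 propose(0,'p'): ·
e10 deliver 0→2: ·
e11 deliver 2→0: ·
e12 deliver 0→1: ·
e13 deliver 1→0: 0[foll,b=4,r]
e14 deliver 1→2: 2[foll,b=4,r]
e15 deliver 2→1: ·
e16 deliver 1→2: 2[foll,b=7,r]
e17 deliver 2→1: 1[lead,b=7,-]
e18 deliver 1→0: 0[foll,b=7,r]

1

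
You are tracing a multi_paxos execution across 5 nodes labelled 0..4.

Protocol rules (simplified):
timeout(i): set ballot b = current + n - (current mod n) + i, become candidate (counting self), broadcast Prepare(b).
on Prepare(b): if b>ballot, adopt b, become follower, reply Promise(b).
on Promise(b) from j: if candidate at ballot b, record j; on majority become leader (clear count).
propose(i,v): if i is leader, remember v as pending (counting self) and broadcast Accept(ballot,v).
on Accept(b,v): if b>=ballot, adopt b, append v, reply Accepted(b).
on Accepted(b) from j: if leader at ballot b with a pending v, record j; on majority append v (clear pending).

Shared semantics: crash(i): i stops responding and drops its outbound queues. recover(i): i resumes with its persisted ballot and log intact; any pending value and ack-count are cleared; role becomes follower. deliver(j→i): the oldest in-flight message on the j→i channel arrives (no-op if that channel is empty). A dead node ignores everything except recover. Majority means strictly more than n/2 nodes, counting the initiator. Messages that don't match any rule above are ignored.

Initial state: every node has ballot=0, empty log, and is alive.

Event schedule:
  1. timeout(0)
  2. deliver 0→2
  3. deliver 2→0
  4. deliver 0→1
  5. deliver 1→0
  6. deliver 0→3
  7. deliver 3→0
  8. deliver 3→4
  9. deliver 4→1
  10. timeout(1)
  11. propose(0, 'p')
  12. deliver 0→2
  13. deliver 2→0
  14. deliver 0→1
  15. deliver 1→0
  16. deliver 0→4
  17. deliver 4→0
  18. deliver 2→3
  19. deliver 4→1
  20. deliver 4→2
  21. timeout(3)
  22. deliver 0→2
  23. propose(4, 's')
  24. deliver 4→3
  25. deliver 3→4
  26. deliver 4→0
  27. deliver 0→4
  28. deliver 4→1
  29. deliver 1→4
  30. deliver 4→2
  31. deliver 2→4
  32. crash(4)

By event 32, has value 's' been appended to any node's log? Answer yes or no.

no

e1 timeout(0): 0[cand,b=5,-]
e2 deliver 0→2: 2[foll,b=5,-]
e3 deliver 2→0: ·
e4 deliver 0→1: 1[foll,b=5,-]
e5 deliver 1→0: 0[lead,b=5,-]
e6 deliver 0→3: 3[foll,b=5,-]
e7 deliver 3→0: ·
e8 deliver 3→4: ·
e9 deliver 4→1: ·
e10 timeout(1): 1[cand,b=11,-]
e11 propose(0,'p'): ·
e12 deliver 0→2: 2[foll,b=5,p]
e13 deliver 2→0: ·
e14 deliver 0→1: ·
e15 deliver 1→0: 0[foll,b=11,-]
e16 deliver 0→4: 4[foll,b=5,-]
e17 deliver 4→0: ·
e18 deliver 2→3: ·
e19 deliver 4→1: ·
e20 deliver 4→2: ·
e21 timeout(3): 3[cand,b=13,-]
e22 deliver 0→2: ·
e23 propose(4,'s'): ·
e24 deliver 4→3: ·
e25 deliver 3→4: 4[foll,b=13,-]
e26 deliver 4→0: ·
e27 deliver 0→4: ·
e28 deliver 4→1: ·
e29 deliver 1→4: ·
e30 deliver 4→2: ·
e31 deliver 2→4: ·
e32 crash(4): 4[✗foll,b=13,-]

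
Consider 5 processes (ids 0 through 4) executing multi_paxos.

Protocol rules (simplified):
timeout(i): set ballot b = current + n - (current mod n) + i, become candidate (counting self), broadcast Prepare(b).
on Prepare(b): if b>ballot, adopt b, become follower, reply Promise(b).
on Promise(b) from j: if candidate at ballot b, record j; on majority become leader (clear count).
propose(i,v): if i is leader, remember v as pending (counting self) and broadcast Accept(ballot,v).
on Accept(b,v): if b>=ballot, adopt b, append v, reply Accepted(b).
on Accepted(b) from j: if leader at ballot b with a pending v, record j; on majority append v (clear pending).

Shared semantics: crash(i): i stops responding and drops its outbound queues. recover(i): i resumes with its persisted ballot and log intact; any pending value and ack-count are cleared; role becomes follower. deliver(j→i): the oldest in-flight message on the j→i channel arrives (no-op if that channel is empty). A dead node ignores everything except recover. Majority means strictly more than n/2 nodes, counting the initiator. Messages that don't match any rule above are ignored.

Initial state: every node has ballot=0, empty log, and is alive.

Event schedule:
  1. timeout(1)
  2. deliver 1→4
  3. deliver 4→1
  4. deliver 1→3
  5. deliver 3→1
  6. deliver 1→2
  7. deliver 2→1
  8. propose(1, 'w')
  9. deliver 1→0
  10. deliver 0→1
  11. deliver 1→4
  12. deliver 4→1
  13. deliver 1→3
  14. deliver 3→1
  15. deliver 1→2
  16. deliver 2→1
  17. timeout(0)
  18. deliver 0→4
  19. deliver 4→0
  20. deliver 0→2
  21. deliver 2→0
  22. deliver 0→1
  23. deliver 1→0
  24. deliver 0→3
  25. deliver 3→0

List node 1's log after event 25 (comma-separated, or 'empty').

w

after 1 — timeout(1): n1:cand/b6/[-]
after 2 — deliver 1→4: n4:foll/b6/[-]
after 3 — deliver 4→1: ·
after 4 — deliver 1→3: n3:foll/b6/[-]
after 5 — deliver 3→1: n1:lead/b6/[-]
after 6 — deliver 1→2: n2:foll/b6/[-]
after 7 — deliver 2→1: ·
after 8 — propose(1,'w'): ·
after 9 — deliver 1→0: n0:foll/b6/[-]
after 10 — deliver 0→1: ·
after 11 — deliver 1→4: n4:foll/b6/[w]
after 12 — deliver 4→1: ·
after 13 — deliver 1→3: n3:foll/b6/[w]
after 14 — deliver 3→1: n1:lead/b6/[w]
after 15 — deliver 1→2: n2:foll/b6/[w]
after 16 — deliver 2→1: ·
after 17 — timeout(0): n0:cand/b10/[-]
after 18 — deliver 0→4: n4:foll/b10/[w]
after 19 — deliver 4→0: ·
after 20 — deliver 0→2: n2:foll/b10/[w]
after 21 — deliver 2→0: n0:lead/b10/[-]
after 22 — deliver 0→1: n1:foll/b10/[w]
after 23 — deliver 1→0: ·
after 24 — deliver 0→3: n3:foll/b10/[w]
after 25 — deliver 3→0: ·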